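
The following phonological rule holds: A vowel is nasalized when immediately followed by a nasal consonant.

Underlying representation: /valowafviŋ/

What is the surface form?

[valowafvĩŋ]

/i/ before nasal /ŋ/ → [ĩ]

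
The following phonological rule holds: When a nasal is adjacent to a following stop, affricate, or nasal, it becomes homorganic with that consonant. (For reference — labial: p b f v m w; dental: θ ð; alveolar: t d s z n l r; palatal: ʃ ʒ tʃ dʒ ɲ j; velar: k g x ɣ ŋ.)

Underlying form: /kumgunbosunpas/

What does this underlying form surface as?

[kuŋgumbosumpas]

/m/ before /g/ (velar) → [ŋ]
/n/ before /b/ (labial) → [m]
/n/ before /p/ (labial) → [m]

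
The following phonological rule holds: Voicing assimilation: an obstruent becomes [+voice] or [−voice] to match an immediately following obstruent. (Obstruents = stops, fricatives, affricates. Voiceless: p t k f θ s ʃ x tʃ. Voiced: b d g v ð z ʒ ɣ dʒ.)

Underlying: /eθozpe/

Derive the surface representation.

[eθospe]

/z/ before /p/ (voiceless) → [s]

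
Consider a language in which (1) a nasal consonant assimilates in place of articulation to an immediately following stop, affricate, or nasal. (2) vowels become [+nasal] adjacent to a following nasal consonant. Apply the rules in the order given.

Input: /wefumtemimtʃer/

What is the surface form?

[wefũntẽmĩɲtʃer]

Rule 1: /m/ before /t/ (alveolar) → [n]
Rule 1: /m/ before /tʃ/ (palatal) → [ɲ]
After rule 1: wefuntemiɲtʃer
Rule 2: /u/ before nasal /n/ → [ũ]
Rule 2: /e/ before nasal /m/ → [ẽ]
Rule 2: /i/ before nasal /ɲ/ → [ĩ]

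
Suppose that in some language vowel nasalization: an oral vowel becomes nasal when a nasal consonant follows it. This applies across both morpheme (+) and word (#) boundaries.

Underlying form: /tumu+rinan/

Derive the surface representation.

[tũmu+rĩnãn]

/u/ before nasal /m/ → [ũ]
/i/ before nasal /n/ → [ĩ]
/a/ before nasal /n/ → [ã]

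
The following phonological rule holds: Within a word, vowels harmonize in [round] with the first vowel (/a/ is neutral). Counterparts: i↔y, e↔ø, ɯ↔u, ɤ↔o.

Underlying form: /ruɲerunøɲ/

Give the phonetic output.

[ruɲørunøɲ]

/e/ harmonizes with /u/ ([+round]) → [ø]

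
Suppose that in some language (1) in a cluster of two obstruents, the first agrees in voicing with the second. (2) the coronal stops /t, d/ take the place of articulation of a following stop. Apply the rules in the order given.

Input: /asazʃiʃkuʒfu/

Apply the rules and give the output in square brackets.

[asasʃiʃkuʃfu]

Rule 1: /z/ before /ʃ/ (voiceless) → [s]
Rule 1: /ʒ/ before /f/ (voiceless) → [ʃ]
After rule 1: asasʃiʃkuʃfu
Rule 2: no segment meets the rule's conditions; no change.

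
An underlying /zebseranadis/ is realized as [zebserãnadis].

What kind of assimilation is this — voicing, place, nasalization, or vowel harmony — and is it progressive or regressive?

nasalization, regressive

/a/→[ã].
Each target copies a feature from the following segment, so the direction is regressive.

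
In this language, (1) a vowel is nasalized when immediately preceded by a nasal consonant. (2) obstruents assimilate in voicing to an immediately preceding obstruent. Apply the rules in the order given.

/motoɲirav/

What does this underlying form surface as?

[mõtoɲĩrav]

Rule 1: /o/ after nasal /m/ → [õ]
Rule 1: /i/ after nasal /ɲ/ → [ĩ]
After rule 1: mõtoɲĩrav
Rule 2: no segment meets the rule's conditions; no change.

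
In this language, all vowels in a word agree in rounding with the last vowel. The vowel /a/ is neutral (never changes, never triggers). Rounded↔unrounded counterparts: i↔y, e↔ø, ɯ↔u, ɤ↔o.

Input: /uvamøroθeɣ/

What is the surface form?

[ɯvamerɤθeɣ]

/u/ harmonizes with /e/ ([-round]) → [ɯ]
/ø/ harmonizes with /e/ ([-round]) → [e]
/o/ harmonizes with /e/ ([-round]) → [ɤ]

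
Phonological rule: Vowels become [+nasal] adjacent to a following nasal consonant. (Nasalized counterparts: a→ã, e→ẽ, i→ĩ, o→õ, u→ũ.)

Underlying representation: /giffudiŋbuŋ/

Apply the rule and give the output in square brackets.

[giffudĩŋbũŋ]

/i/ before nasal /ŋ/ → [ĩ]
/u/ before nasal /ŋ/ → [ũ]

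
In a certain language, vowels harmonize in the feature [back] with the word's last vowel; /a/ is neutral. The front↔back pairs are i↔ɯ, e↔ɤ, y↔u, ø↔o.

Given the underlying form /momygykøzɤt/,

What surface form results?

[momugukozɤt]

/y/ harmonizes with /ɤ/ ([+back]) → [u]
/y/ harmonizes with /ɤ/ ([+back]) → [u]
/ø/ harmonizes with /ɤ/ ([+back]) → [o]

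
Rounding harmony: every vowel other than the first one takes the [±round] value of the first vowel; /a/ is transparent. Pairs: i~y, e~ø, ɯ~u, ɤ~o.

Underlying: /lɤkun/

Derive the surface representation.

[lɤkɯn]

/u/ harmonizes with /ɤ/ ([-round]) → [ɯ]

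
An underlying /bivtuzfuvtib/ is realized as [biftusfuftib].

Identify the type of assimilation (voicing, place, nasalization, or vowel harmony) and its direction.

voicing assimilation, regressive

/v/→[f] /z/→[s] /v/→[f].
Each target copies a feature from the following segment, so the direction is regressive.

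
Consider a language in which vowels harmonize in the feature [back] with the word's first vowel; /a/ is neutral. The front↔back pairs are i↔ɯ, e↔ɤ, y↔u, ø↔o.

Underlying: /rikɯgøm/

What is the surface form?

/ɯ/ harmonizes with /i/ ([-back]) → [i]

[rikigøm]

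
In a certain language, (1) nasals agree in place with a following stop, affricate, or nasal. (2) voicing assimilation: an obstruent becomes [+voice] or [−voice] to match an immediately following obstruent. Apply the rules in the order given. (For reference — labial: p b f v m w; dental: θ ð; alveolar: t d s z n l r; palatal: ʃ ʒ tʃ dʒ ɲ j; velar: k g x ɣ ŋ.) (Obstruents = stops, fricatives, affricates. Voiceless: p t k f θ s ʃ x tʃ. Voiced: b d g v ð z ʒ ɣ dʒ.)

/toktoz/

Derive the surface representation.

Rule 1: no segment meets the rule's conditions; no change.
After rule 1: toktoz
Rule 2: no segment meets the rule's conditions; no change.

[toktoz]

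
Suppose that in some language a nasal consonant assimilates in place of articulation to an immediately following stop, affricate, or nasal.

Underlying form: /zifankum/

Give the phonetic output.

[zifaŋkum]

/n/ before /k/ (velar) → [ŋ]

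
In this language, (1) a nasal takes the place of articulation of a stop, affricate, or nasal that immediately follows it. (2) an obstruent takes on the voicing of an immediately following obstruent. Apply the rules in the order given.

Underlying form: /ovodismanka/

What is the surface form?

Rule 1: /n/ before /k/ (velar) → [ŋ]
After rule 1: ovodismaŋka
Rule 2: no segment meets the rule's conditions; no change.

[ovodismaŋka]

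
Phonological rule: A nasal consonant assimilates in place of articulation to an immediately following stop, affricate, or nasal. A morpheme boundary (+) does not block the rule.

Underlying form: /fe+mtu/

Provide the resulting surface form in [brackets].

/m/ before /t/ (alveolar) → [n]

[fe+ntu]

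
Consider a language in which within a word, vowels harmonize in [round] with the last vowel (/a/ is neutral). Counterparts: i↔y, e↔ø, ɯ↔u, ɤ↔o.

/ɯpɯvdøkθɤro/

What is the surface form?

[upuvdøkθoro]

/ɯ/ harmonizes with /o/ ([+round]) → [u]
/ɯ/ harmonizes with /o/ ([+round]) → [u]
/ɤ/ harmonizes with /o/ ([+round]) → [o]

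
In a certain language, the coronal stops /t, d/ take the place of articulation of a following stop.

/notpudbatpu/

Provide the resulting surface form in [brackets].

/t/ before /p/ (labial) → [p]
/d/ before /b/ (labial) → [b]
/t/ before /p/ (labial) → [p]

[noppubbappu]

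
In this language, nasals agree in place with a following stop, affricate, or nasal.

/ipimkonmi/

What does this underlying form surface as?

[ipiŋkommi]

/m/ before /k/ (velar) → [ŋ]
/n/ before /m/ (labial) → [m]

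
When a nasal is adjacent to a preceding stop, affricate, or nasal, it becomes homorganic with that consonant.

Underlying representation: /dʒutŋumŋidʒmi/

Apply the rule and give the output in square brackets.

/ŋ/ after /t/ (alveolar) → [n]
/ŋ/ after /m/ (labial) → [m]
/m/ after /dʒ/ (palatal) → [ɲ]

[dʒutnummidʒɲi]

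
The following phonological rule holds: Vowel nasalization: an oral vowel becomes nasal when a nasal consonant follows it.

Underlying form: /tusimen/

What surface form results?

[tusĩmẽn]

/i/ before nasal /m/ → [ĩ]
/e/ before nasal /n/ → [ẽ]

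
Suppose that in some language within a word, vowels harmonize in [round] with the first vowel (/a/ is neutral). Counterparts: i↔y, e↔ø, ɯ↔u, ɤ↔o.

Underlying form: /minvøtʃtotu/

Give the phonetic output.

[minvetʃtɤtɯ]

/ø/ harmonizes with /i/ ([-round]) → [e]
/o/ harmonizes with /i/ ([-round]) → [ɤ]
/u/ harmonizes with /i/ ([-round]) → [ɯ]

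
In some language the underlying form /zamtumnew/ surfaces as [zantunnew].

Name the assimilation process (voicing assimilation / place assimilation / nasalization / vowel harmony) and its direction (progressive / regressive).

/m/→[n] /m/→[n].
Each target copies a feature from the following segment, so the direction is regressive.

place assimilation, regressive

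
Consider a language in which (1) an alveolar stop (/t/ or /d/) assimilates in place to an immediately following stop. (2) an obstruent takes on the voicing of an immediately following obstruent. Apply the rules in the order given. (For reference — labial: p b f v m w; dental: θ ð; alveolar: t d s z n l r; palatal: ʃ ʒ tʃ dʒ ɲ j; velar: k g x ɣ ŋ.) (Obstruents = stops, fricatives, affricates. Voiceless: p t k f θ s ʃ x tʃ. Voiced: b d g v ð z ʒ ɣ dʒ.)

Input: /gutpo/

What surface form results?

[guppo]

Rule 1: /t/ before /p/ (labial) → [p]
After rule 1: guppo
Rule 2: no segment meets the rule's conditions; no change.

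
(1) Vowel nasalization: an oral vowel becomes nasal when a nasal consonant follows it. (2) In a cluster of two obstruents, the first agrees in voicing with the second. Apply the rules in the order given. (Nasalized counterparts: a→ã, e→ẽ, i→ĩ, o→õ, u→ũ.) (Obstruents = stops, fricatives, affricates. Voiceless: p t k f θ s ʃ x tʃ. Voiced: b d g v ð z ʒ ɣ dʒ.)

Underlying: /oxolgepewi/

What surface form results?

Rule 1: no segment meets the rule's conditions; no change.
After rule 1: oxolgepewi
Rule 2: no segment meets the rule's conditions; no change.

[oxolgepewi]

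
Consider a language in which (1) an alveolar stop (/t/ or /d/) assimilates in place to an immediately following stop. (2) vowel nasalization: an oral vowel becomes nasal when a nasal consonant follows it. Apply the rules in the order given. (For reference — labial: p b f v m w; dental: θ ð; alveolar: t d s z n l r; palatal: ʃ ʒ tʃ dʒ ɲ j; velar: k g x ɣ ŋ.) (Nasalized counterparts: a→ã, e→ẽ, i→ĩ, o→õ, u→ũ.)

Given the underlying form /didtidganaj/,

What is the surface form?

Rule 1: /d/ before /g/ (velar) → [g]
After rule 1: didtigganaj
Rule 2: /a/ before nasal /n/ → [ã]

[didtiggãnaj]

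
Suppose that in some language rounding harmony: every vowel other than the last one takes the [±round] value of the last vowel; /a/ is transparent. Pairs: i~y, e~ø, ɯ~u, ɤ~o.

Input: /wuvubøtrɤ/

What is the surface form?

[wɯvɯbetrɤ]

/u/ harmonizes with /ɤ/ ([-round]) → [ɯ]
/u/ harmonizes with /ɤ/ ([-round]) → [ɯ]
/ø/ harmonizes with /ɤ/ ([-round]) → [e]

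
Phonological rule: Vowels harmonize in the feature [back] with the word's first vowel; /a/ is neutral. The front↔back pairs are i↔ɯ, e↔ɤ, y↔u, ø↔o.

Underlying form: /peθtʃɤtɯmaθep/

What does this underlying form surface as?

/ɤ/ harmonizes with /e/ ([-back]) → [e]
/ɯ/ harmonizes with /e/ ([-back]) → [i]

[peθtʃetimaθep]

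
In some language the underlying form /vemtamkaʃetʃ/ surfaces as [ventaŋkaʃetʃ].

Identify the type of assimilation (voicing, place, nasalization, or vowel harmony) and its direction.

/m/→[n] /m/→[ŋ].
Each target copies a feature from the following segment, so the direction is regressive.

place assimilation, regressive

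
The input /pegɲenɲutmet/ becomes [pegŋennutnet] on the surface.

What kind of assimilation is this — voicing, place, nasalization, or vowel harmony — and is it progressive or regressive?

/ɲ/→[ŋ] /ɲ/→[n] /m/→[n].
Each target copies a feature from the preceding segment, so the direction is progressive.

place assimilation, progressive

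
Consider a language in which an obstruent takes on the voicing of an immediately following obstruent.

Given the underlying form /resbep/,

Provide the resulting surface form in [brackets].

/s/ before /b/ (voiced) → [z]

[rezbep]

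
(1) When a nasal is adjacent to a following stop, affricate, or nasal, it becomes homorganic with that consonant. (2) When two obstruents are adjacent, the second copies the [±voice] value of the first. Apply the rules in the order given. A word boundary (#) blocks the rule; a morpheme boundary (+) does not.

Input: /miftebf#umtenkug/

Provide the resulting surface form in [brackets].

[miftebv#unteŋkug]

Rule 1: /m/ before /t/ (alveolar) → [n]
Rule 1: /n/ before /k/ (velar) → [ŋ]
After rule 1: miftebf#unteŋkug
Rule 2: /f/ after /b/ (voiced) → [v]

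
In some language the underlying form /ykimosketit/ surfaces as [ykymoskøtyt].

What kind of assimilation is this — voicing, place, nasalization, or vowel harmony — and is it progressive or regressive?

vowel harmony, progressive

/i/→[y] /e/→[ø] /i/→[y].
Vowels agree with the first vowel, so the harmony is progressive.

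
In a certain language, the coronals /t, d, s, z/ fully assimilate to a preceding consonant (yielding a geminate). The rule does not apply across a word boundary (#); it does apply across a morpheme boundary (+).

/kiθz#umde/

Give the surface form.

[kiθθ#umme]

/z/ after /θ/ → [θ] (total assimilation)
/d/ after /m/ → [m] (total assimilation)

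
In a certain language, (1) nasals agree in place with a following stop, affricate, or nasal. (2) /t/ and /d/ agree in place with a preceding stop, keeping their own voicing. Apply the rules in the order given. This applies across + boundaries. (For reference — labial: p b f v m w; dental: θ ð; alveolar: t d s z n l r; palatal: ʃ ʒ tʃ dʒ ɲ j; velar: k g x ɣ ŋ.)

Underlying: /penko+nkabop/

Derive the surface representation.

[peŋko+ŋkabop]

Rule 1: /n/ before /k/ (velar) → [ŋ]
Rule 1: /n/ before /k/ (velar) → [ŋ]
After rule 1: peŋko+ŋkabop
Rule 2: no segment meets the rule's conditions; no change.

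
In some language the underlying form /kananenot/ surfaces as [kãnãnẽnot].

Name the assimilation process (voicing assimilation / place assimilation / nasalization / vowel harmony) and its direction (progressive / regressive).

/a/→[ã] /a/→[ã] /e/→[ẽ].
Each target copies a feature from the following segment, so the direction is regressive.

nasalization, regressive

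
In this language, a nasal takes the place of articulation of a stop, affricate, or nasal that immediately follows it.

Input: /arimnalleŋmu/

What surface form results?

/m/ before /n/ (alveolar) → [n]
/ŋ/ before /m/ (labial) → [m]

[arinnallemmu]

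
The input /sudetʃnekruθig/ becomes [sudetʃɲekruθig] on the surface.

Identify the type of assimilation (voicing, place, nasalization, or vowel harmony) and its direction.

/n/→[ɲ].
Each target copies a feature from the preceding segment, so the direction is progressive.

place assimilation, progressive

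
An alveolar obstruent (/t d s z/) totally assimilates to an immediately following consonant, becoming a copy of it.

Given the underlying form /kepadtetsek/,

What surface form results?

/d/ before /t/ → [t] (total assimilation)
/t/ before /s/ → [s] (total assimilation)

[kepattessek]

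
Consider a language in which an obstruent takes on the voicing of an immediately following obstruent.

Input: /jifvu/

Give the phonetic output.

[jivvu]

/f/ before /v/ (voiced) → [v]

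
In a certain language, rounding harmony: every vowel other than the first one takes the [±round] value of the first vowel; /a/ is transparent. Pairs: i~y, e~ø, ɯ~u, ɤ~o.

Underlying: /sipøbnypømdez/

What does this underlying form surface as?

[sipebnipemdez]

/ø/ harmonizes with /i/ ([-round]) → [e]
/y/ harmonizes with /i/ ([-round]) → [i]
/ø/ harmonizes with /i/ ([-round]) → [e]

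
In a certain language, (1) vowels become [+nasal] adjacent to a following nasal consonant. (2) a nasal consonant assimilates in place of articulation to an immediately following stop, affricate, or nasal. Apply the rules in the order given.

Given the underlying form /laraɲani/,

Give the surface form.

Rule 1: /a/ before nasal /ɲ/ → [ã]
Rule 1: /a/ before nasal /n/ → [ã]
After rule 1: larãɲãni
Rule 2: no segment meets the rule's conditions; no change.

[larãɲãni]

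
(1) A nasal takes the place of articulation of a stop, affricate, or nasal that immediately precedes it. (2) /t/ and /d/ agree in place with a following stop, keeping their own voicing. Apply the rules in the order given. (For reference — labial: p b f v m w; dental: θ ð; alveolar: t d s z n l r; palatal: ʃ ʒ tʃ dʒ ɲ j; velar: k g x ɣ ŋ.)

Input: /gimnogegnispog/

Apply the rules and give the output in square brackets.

[gimmogegŋispog]

Rule 1: /n/ after /m/ (labial) → [m]
Rule 1: /n/ after /g/ (velar) → [ŋ]
After rule 1: gimmogegŋispog
Rule 2: no segment meets the rule's conditions; no change.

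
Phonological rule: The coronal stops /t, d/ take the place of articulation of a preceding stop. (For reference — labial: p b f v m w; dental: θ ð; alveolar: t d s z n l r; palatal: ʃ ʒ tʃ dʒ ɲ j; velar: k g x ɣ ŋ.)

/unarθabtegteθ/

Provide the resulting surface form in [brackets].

/t/ after /b/ (labial) → [p]
/t/ after /g/ (velar) → [k]

[unarθabpegkeθ]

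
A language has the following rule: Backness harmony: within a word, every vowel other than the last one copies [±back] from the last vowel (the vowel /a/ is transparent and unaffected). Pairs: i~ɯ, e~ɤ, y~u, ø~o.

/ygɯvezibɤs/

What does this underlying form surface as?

/y/ harmonizes with /ɤ/ ([+back]) → [u]
/e/ harmonizes with /ɤ/ ([+back]) → [ɤ]
/i/ harmonizes with /ɤ/ ([+back]) → [ɯ]

[ugɯvɤzɯbɤs]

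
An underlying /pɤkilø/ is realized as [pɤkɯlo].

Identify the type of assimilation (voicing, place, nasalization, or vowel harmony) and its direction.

vowel harmony, progressive

/i/→[ɯ] /ø/→[o].
Vowels agree with the first vowel, so the harmony is progressive.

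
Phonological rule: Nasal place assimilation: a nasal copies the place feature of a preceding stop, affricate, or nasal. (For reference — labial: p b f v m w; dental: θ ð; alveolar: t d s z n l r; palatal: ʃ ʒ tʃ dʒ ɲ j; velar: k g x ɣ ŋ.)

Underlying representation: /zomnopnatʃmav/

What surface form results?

/n/ after /m/ (labial) → [m]
/n/ after /p/ (labial) → [m]
/m/ after /tʃ/ (palatal) → [ɲ]

[zommopmatʃɲav]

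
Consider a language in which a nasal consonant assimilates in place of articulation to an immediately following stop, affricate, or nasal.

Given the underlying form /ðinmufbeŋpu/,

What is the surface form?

[ðimmufbempu]

/n/ before /m/ (labial) → [m]
/ŋ/ before /p/ (labial) → [m]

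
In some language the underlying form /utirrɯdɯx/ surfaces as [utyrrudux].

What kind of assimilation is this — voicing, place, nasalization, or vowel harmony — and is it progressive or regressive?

vowel harmony, progressive

/i/→[y] /ɯ/→[u] /ɯ/→[u].
Vowels agree with the first vowel, so the harmony is progressive.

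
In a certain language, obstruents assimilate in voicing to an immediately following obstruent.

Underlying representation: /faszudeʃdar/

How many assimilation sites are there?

/s/ before /z/ (voiced) → [z]
/ʃ/ before /d/ (voiced) → [ʒ]
2 segments change.

2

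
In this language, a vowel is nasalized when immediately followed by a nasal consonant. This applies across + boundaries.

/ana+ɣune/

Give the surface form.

[ãna+ɣũne]

/a/ before nasal /n/ → [ã]
/u/ before nasal /n/ → [ũ]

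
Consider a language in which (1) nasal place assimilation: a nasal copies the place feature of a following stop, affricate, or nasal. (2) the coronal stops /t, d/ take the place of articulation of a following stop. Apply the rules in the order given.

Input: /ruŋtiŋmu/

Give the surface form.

[runtimmu]

Rule 1: /ŋ/ before /t/ (alveolar) → [n]
Rule 1: /ŋ/ before /m/ (labial) → [m]
After rule 1: runtimmu
Rule 2: no segment meets the rule's conditions; no change.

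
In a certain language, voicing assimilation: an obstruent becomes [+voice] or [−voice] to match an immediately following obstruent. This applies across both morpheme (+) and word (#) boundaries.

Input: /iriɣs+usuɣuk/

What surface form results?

/ɣ/ before /s/ (voiceless) → [x]

[irixs+usuɣuk]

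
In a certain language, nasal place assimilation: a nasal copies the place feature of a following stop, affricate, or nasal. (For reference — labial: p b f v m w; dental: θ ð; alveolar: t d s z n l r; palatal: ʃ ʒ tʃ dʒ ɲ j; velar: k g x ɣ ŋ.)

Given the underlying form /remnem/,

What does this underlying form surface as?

[rennem]

/m/ before /n/ (alveolar) → [n]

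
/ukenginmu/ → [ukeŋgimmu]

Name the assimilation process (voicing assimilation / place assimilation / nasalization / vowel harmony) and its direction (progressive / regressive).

place assimilation, regressive

/n/→[ŋ] /n/→[m].
Each target copies a feature from the following segment, so the direction is regressive.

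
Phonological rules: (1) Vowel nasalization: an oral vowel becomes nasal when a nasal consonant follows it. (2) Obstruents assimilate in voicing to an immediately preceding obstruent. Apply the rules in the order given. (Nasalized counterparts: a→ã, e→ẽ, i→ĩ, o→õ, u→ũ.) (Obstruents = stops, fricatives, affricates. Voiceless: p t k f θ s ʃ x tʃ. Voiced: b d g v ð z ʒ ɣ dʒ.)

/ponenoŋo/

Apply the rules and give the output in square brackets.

Rule 1: /o/ before nasal /n/ → [õ]
Rule 1: /e/ before nasal /n/ → [ẽ]
Rule 1: /o/ before nasal /ŋ/ → [õ]
After rule 1: põnẽnõŋo
Rule 2: no segment meets the rule's conditions; no change.

[põnẽnõŋo]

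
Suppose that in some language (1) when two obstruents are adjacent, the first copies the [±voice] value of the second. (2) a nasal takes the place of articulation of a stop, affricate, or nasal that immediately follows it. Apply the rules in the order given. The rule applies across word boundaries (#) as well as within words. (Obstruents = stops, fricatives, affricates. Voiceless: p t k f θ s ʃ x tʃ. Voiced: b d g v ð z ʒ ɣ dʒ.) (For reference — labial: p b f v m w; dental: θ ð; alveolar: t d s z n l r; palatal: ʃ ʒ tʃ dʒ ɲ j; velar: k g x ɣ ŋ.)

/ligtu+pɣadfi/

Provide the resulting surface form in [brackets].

[liktu+bɣatfi]

Rule 1: /g/ before /t/ (voiceless) → [k]
Rule 1: /p/ before /ɣ/ (voiced) → [b]
Rule 1: /d/ before /f/ (voiceless) → [t]
After rule 1: liktu+bɣatfi
Rule 2: no segment meets the rule's conditions; no change.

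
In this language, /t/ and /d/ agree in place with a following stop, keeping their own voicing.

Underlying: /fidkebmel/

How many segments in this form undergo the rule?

/d/ before /k/ (velar) → [g]
1 segment changes.

1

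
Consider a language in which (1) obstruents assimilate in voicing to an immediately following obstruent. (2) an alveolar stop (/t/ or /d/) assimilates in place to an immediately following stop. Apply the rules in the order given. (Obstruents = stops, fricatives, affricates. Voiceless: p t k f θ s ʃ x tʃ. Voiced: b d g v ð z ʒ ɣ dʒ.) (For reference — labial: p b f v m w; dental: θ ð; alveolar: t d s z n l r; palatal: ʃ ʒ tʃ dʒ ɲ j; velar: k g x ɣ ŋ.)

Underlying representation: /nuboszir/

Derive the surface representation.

Rule 1: /s/ before /z/ (voiced) → [z]
After rule 1: nubozzir
Rule 2: no segment meets the rule's conditions; no change.

[nubozzir]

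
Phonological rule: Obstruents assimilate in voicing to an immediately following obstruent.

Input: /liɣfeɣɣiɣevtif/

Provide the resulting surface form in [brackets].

/ɣ/ before /f/ (voiceless) → [x]
/v/ before /t/ (voiceless) → [f]

[lixfeɣɣiɣeftif]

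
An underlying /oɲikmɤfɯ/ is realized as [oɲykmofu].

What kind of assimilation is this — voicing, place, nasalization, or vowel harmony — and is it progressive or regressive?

/i/→[y] /ɤ/→[o] /ɯ/→[u].
Vowels agree with the first vowel, so the harmony is progressive.

vowel harmony, progressive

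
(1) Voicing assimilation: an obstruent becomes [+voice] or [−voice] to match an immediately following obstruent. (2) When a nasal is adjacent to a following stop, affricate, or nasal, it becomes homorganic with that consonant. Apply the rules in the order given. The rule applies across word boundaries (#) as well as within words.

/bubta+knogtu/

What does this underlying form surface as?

[bupta+knoktu]

Rule 1: /b/ before /t/ (voiceless) → [p]
Rule 1: /g/ before /t/ (voiceless) → [k]
After rule 1: bupta+knoktu
Rule 2: no segment meets the rule's conditions; no change.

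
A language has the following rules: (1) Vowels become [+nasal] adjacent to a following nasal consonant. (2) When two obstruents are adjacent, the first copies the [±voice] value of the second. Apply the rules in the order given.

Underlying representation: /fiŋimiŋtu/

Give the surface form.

Rule 1: /i/ before nasal /ŋ/ → [ĩ]
Rule 1: /i/ before nasal /m/ → [ĩ]
Rule 1: /i/ before nasal /ŋ/ → [ĩ]
After rule 1: fĩŋĩmĩŋtu
Rule 2: no segment meets the rule's conditions; no change.

[fĩŋĩmĩŋtu]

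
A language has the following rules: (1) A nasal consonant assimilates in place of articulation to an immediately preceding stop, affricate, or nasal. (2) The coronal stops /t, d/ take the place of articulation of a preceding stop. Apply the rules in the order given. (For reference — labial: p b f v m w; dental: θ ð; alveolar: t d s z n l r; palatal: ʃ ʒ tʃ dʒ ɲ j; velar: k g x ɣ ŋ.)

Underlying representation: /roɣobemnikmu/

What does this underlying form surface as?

Rule 1: /n/ after /m/ (labial) → [m]
Rule 1: /m/ after /k/ (velar) → [ŋ]
After rule 1: roɣobemmikŋu
Rule 2: no segment meets the rule's conditions; no change.

[roɣobemmikŋu]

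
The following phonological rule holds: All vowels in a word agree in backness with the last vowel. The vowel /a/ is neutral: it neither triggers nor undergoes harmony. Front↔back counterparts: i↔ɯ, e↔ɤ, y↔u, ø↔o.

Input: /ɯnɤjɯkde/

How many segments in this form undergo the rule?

3

/ɯ/ harmonizes with /e/ ([-back]) → [i]
/ɤ/ harmonizes with /e/ ([-back]) → [e]
/ɯ/ harmonizes with /e/ ([-back]) → [i]
3 segments change.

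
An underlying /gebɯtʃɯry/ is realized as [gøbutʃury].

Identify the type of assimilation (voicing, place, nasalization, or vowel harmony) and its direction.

/e/→[ø] /ɯ/→[u] /ɯ/→[u].
Vowels agree with the last vowel, so the harmony is regressive.

vowel harmony, regressive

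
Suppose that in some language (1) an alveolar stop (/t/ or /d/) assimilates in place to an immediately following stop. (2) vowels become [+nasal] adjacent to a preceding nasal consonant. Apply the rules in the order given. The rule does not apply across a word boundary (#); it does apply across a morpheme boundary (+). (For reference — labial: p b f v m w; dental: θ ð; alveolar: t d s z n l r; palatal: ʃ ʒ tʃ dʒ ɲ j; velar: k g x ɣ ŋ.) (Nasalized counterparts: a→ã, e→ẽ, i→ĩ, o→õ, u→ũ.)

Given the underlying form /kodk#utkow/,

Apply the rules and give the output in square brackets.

Rule 1: /d/ before /k/ (velar) → [g]
Rule 1: /t/ before /k/ (velar) → [k]
After rule 1: kogk#ukkow
Rule 2: no segment meets the rule's conditions; no change.

[kogk#ukkow]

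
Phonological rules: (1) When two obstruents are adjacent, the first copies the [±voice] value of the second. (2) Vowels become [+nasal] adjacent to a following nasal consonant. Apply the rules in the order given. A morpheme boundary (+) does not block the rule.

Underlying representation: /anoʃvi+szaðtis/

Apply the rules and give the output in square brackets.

[ãnoʒvi+zzaθtis]

Rule 1: /ʃ/ before /v/ (voiced) → [ʒ]
Rule 1: /s/ before /z/ (voiced) → [z]
Rule 1: /ð/ before /t/ (voiceless) → [θ]
After rule 1: anoʒvi+zzaθtis
Rule 2: /a/ before nasal /n/ → [ã]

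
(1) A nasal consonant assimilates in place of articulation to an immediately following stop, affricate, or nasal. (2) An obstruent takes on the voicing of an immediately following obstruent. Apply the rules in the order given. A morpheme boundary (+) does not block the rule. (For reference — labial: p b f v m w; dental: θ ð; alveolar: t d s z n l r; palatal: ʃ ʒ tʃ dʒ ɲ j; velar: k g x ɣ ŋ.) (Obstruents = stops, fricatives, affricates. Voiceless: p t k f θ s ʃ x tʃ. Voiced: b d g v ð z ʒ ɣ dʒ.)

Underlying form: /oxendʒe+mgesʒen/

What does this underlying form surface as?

[oxeɲdʒe+ŋgezʒen]

Rule 1: /n/ before /dʒ/ (palatal) → [ɲ]
Rule 1: /m/ before /g/ (velar) → [ŋ]
After rule 1: oxeɲdʒe+ŋgesʒen
Rule 2: /s/ before /ʒ/ (voiced) → [z]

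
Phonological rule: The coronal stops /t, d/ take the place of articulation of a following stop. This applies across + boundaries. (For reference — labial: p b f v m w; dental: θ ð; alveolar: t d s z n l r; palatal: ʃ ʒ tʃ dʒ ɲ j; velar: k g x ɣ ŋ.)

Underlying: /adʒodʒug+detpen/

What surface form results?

[adʒodʒug+deppen]

/t/ before /p/ (labial) → [p]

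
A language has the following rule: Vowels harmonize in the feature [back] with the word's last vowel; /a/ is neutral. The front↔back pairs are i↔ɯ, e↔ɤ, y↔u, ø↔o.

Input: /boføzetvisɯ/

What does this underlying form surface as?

/ø/ harmonizes with /ɯ/ ([+back]) → [o]
/e/ harmonizes with /ɯ/ ([+back]) → [ɤ]
/i/ harmonizes with /ɯ/ ([+back]) → [ɯ]

[bofozɤtvɯsɯ]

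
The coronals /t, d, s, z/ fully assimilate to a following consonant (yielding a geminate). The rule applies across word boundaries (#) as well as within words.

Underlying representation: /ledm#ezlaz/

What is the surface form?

[lemm#ellaz]

/d/ before /m/ → [m] (total assimilation)
/z/ before /l/ → [l] (total assimilation)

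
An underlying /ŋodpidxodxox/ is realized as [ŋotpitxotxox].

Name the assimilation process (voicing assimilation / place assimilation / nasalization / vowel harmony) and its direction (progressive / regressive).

/d/→[t] /d/→[t] /d/→[t].
Each target copies a feature from the following segment, so the direction is regressive.

voicing assimilation, regressive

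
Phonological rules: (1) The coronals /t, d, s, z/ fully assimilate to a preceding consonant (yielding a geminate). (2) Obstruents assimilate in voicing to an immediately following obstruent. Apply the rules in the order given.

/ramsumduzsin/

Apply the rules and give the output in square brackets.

Rule 1: /s/ after /m/ → [m] (total assimilation)
Rule 1: /d/ after /m/ → [m] (total assimilation)
Rule 1: /s/ after /z/ → [z] (total assimilation)
After rule 1: rammummuzzin
Rule 2: no segment meets the rule's conditions; no change.

[rammummuzzin]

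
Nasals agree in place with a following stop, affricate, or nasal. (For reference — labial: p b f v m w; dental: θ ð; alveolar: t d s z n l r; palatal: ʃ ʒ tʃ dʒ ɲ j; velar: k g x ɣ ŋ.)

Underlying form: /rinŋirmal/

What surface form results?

[riŋŋirmal]

/n/ before /ŋ/ (velar) → [ŋ]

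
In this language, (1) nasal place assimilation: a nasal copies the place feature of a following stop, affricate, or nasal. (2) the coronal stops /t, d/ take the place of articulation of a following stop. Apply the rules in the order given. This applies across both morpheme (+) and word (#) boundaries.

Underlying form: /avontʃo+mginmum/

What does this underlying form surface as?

Rule 1: /n/ before /tʃ/ (palatal) → [ɲ]
Rule 1: /m/ before /g/ (velar) → [ŋ]
Rule 1: /n/ before /m/ (labial) → [m]
After rule 1: avoɲtʃo+ŋgimmum
Rule 2: no segment meets the rule's conditions; no change.

[avoɲtʃo+ŋgimmum]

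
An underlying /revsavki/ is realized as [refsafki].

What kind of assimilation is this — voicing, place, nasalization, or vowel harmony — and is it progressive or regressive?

/v/→[f] /v/→[f].
Each target copies a feature from the following segment, so the direction is regressive.

voicing assimilation, regressive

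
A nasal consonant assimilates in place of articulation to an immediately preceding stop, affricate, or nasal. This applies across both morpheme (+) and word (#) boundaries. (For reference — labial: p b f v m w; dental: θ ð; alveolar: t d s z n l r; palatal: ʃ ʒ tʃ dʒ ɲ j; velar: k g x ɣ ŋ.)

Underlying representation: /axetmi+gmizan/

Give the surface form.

[axetni+gŋizan]

/m/ after /t/ (alveolar) → [n]
/m/ after /g/ (velar) → [ŋ]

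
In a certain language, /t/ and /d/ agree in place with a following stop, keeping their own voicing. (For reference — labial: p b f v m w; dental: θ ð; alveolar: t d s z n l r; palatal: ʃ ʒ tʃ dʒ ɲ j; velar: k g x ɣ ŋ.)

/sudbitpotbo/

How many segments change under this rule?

/d/ before /b/ (labial) → [b]
/t/ before /p/ (labial) → [p]
/t/ before /b/ (labial) → [p]
3 segments change.

3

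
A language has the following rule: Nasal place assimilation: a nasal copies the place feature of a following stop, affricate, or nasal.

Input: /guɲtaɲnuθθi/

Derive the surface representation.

[guntannuθθi]

/ɲ/ before /t/ (alveolar) → [n]
/ɲ/ before /n/ (alveolar) → [n]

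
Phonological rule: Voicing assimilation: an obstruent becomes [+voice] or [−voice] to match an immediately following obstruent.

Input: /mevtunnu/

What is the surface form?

/v/ before /t/ (voiceless) → [f]

[meftunnu]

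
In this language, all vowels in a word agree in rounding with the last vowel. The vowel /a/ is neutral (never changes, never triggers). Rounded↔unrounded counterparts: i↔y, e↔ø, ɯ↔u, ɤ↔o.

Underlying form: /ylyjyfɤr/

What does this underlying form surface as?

/y/ harmonizes with /ɤ/ ([-round]) → [i]
/y/ harmonizes with /ɤ/ ([-round]) → [i]
/y/ harmonizes with /ɤ/ ([-round]) → [i]

[ilijifɤr]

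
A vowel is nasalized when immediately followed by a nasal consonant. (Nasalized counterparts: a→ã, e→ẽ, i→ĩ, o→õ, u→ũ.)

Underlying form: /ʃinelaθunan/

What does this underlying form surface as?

/i/ before nasal /n/ → [ĩ]
/u/ before nasal /n/ → [ũ]
/a/ before nasal /n/ → [ã]

[ʃĩnelaθũnãn]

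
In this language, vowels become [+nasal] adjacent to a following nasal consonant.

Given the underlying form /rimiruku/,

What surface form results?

/i/ before nasal /m/ → [ĩ]

[rĩmiruku]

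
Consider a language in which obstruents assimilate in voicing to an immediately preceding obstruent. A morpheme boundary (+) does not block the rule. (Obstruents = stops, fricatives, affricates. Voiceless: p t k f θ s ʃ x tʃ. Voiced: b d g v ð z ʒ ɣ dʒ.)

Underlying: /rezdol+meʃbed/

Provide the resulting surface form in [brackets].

[rezdol+meʃped]

/b/ after /ʃ/ (voiceless) → [p]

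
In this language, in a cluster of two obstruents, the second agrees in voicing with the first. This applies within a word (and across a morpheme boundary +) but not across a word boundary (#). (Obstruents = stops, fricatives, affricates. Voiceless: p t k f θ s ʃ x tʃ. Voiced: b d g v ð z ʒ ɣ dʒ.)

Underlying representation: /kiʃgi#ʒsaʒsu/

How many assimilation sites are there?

/g/ after /ʃ/ (voiceless) → [k]
/s/ after /ʒ/ (voiced) → [z]
/s/ after /ʒ/ (voiced) → [z]
3 segments change.

3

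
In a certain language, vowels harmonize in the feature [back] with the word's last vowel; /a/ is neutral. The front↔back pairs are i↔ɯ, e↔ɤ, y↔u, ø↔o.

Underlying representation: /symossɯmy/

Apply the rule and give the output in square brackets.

[symøssimy]

/o/ harmonizes with /y/ ([-back]) → [ø]
/ɯ/ harmonizes with /y/ ([-back]) → [i]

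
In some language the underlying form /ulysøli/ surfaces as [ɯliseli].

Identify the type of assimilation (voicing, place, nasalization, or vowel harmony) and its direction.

vowel harmony, regressive

/u/→[ɯ] /y/→[i] /ø/→[e].
Vowels agree with the last vowel, so the harmony is regressive.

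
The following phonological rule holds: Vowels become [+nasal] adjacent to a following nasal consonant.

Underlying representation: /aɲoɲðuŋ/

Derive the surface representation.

[ãɲõɲðũŋ]

/a/ before nasal /ɲ/ → [ã]
/o/ before nasal /ɲ/ → [õ]
/u/ before nasal /ŋ/ → [ũ]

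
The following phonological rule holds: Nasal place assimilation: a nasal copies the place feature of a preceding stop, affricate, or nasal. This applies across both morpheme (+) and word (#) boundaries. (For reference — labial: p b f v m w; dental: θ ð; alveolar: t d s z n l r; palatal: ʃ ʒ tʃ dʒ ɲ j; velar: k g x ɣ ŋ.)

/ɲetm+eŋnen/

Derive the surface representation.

[ɲetn+eŋŋen]

/m/ after /t/ (alveolar) → [n]
/n/ after /ŋ/ (velar) → [ŋ]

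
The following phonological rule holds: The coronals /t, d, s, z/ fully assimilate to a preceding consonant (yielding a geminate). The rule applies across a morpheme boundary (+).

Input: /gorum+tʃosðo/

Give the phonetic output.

no segment meets the rule's conditions; no change.

[gorum+tʃosðo]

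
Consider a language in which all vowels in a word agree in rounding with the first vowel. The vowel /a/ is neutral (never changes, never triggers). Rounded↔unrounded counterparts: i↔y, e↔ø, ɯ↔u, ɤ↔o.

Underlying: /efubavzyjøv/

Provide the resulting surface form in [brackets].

[efɯbavzijev]

/u/ harmonizes with /e/ ([-round]) → [ɯ]
/y/ harmonizes with /e/ ([-round]) → [i]
/ø/ harmonizes with /e/ ([-round]) → [e]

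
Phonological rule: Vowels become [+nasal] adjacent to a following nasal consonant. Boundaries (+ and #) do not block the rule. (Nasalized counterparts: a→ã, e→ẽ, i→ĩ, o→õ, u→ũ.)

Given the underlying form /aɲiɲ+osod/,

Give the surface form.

[ãɲĩɲ+osod]

/a/ before nasal /ɲ/ → [ã]
/i/ before nasal /ɲ/ → [ĩ]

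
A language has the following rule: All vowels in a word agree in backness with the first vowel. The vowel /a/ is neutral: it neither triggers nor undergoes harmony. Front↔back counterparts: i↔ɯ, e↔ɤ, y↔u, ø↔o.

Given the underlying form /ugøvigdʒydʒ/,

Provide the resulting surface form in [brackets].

[ugovɯgdʒudʒ]

/ø/ harmonizes with /u/ ([+back]) → [o]
/i/ harmonizes with /u/ ([+back]) → [ɯ]
/y/ harmonizes with /u/ ([+back]) → [u]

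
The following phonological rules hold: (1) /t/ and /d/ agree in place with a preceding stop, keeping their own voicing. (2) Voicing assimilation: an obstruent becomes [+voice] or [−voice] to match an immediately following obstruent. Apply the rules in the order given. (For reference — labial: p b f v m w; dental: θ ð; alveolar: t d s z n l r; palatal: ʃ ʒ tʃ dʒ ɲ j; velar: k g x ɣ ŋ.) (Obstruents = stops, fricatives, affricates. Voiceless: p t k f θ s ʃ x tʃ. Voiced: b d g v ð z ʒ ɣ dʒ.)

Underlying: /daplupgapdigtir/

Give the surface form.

Rule 1: /d/ after /p/ (labial) → [b]
Rule 1: /t/ after /g/ (velar) → [k]
After rule 1: daplupgapbigkir
Rule 2: /p/ before /g/ (voiced) → [b]
Rule 2: /p/ before /b/ (voiced) → [b]
Rule 2: /g/ before /k/ (voiceless) → [k]

[daplubgabbikkir]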